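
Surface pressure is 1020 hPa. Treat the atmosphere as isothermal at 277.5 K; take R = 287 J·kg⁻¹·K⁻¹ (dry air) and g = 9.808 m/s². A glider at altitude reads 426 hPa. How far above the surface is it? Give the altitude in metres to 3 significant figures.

z ≈ 7090 m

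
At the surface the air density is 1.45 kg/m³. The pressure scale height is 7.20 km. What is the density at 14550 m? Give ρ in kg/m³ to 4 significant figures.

In an isothermal atmosphere, density decays like pressure: ρ = ρ₀ exp(−z/H).
z/H = 14550/7200.0 = 2.0208; exp(−2.0208) = 0.13255.
ρ = 1.45 × 0.13255 = 0.19220 kg/m³.

ρ ≈ 0.1922 kg/m³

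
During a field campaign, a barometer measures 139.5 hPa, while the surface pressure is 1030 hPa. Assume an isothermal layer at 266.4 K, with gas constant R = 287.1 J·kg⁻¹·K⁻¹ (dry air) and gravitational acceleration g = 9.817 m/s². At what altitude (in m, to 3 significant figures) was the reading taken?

Scale height: H = RT/g = 287.1 × 266.4 / 9.817 = 7790.9 m.
Invert the barometric formula: z = H ln(P₀/P).
P₀/P = 1030/139.5 = 7.3835; ln(7.3835) = 1.9992.
z = 7790.9 × 1.9992 = 15576 m.

z ≈ 15600 m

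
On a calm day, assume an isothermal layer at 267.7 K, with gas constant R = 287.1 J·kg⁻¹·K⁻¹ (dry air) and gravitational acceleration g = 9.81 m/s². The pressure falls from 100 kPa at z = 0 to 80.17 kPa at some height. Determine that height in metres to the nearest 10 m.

Scale height: H = RT/g = 287.1 × 267.7 / 9.81 = 7834.5 m.
Invert the barometric formula: z = H ln(P₀/P).
P₀/P = 100/80.17 = 1.2473; ln(1.2473) = 0.22098.
z = 7834.5 × 0.22098 = 1731.3 m.

z ≈ 1730 m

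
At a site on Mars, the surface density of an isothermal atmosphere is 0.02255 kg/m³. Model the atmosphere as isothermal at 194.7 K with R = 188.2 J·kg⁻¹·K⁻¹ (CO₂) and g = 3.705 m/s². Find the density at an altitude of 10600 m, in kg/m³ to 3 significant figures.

Scale height: H = RT/g = 188.2 × 194.7 / 3.705 = 9890.0 m.
In an isothermal atmosphere, density decays like pressure: ρ = ρ₀ exp(−z/H).
z/H = 10600/9890.0 = 1.0718; exp(−1.0718) = 0.34239.
ρ = 0.02255 × 0.34239 = 0.0077209 kg/m³.

ρ ≈ 0.00772 kg/m³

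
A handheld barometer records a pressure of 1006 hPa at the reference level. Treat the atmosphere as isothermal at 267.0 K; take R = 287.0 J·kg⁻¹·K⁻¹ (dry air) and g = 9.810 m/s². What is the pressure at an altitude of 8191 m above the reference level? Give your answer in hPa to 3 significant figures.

P ≈ 353 hPa

Scale height: H = RT/g = 287.0 × 267.0 / 9.810 = 7811.3 m.
Barometric formula: P = P₀ exp(−z/H).
z/H = 8191.0/7811.3 = 1.0486; exp(−1.0486) = 0.35043.
P = 1006 × 0.35043 = 352.53 hPa.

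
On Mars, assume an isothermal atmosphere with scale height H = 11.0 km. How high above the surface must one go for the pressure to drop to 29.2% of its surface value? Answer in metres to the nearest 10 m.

Set P/P₀ = exp(−z/H) = 0.292, so z = −H ln(0.292).
−ln(0.292) = 1.2310; z = 11000 × 1.2310 = 13541 m.

z ≈ 13540 m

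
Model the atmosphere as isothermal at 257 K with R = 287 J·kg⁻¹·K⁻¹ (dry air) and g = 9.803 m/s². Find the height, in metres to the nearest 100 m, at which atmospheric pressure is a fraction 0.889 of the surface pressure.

z ≈ 900 m

Scale height: H = RT/g = 287 × 257 / 9.803 = 7524.1 m.
Set P/P₀ = exp(−z/H) = 0.889, so z = −H ln(0.889).
−ln(0.889) = 0.11766; z = 7524.1 × 0.11766 = 885.29 m.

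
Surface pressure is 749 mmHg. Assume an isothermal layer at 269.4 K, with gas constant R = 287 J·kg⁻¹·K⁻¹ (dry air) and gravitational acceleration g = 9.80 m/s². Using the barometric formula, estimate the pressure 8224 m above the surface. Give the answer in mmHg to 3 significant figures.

Scale height: H = RT/g = 287 × 269.4 / 9.80 = 7889.6 m.
Barometric formula: P = P₀ exp(−z/H).
z/H = 8224.0/7889.6 = 1.0424; exp(−1.0424) = 0.35261.
P = 749 × 0.35261 = 264.10 mmHg.

P ≈ 264 mmHg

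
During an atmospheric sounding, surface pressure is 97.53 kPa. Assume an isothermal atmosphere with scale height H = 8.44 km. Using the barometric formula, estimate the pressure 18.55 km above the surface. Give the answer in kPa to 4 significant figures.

P ≈ 10.83 kPa

Barometric formula: P = P₀ exp(−z/H).
z/H = 18550/8440.0 = 2.1979; exp(−2.1979) = 0.11104.
P = 97.53 × 0.11104 = 10.830 kPa.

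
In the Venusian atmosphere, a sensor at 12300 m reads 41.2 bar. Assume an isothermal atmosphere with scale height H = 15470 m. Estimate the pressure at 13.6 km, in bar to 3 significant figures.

Between two levels, P₂ = P₁ exp(−Δz/H) with Δz = z₂ − z₁.
Δz = 13600 − 12300 = 1300.0 m; Δz/H = 1300.0/15470 = 0.084034.
P₂ = 41.2 × exp(−0.084034) = 41.2 × 0.91940 = 37.879 bar.

P ≈ 37.9 bar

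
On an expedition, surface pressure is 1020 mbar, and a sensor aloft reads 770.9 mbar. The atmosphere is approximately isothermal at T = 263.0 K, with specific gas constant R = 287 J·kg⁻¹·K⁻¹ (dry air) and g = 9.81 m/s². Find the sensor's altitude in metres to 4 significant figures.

z ≈ 2154 m

Scale height: H = RT/g = 287 × 263.0 / 9.81 = 7694.3 m.
Invert the barometric formula: z = H ln(P₀/P).
P₀/P = 1020/770.9 = 1.3231; ln(1.3231) = 0.27998.
z = 7694.3 × 0.27998 = 2154.3 m.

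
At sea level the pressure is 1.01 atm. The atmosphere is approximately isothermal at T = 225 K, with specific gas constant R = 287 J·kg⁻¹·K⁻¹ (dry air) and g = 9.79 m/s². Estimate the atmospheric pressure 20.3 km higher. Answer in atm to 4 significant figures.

Scale height: H = RT/g = 287 × 225 / 9.79 = 6596.0 m.
Barometric formula: P = P₀ exp(−z/H).
z/H = 20300/6596.0 = 3.0776; exp(−3.0776) = 0.046070.
P = 1.01 × 0.046070 = 0.046531 atm.

P ≈ 0.04653 atm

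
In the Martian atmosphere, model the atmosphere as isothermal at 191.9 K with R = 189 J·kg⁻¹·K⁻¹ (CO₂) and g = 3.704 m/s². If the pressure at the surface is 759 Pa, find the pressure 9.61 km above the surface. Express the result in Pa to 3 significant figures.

Scale height: H = RT/g = 189 × 191.9 / 3.704 = 9791.9 m.
Barometric formula: P = P₀ exp(−z/H).
z/H = 9610.0/9791.9 = 0.98142; exp(−0.98142) = 0.37478.
P = 759 × 0.37478 = 284.46 Pa.

P ≈ 284 Pa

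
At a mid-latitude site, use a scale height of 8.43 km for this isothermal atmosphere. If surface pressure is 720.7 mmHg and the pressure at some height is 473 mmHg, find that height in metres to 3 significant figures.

z ≈ 3550 m

Invert the barometric formula: z = H ln(P₀/P).
P₀/P = 720.7/473 = 1.5237; ln(1.5237) = 0.42114.
z = 8430.0 × 0.42114 = 3550.2 m.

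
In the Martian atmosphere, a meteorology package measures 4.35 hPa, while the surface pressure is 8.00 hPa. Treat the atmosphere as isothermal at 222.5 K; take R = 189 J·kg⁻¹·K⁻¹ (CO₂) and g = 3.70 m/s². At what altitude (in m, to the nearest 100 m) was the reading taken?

Scale height: H = RT/g = 189 × 222.5 / 3.70 = 11366 m.
Invert the barometric formula: z = H ln(P₀/P).
P₀/P = 8.00/4.35 = 1.8391; ln(1.8391) = 0.60928.
z = 11366 × 0.60928 = 6925.1 m.

z ≈ 6900 m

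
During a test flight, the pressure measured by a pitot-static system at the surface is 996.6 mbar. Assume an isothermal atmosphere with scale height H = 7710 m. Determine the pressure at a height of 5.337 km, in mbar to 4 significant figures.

P ≈ 498.8 mbar

Barometric formula: P = P₀ exp(−z/H).
z/H = 5337.0/7710.0 = 0.69222; exp(−0.69222) = 0.50046.
P = 996.6 × 0.50046 = 498.76 mbar.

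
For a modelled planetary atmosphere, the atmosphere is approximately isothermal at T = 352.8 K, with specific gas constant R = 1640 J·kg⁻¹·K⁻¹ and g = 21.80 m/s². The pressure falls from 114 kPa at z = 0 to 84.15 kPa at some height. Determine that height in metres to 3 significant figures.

z ≈ 8060 m

Scale height: H = RT/g = 1640 × 352.8 / 21.80 = 26541 m.
Invert the barometric formula: z = H ln(P₀/P).
P₀/P = 114/84.15 = 1.3547; ln(1.3547) = 0.30358.
z = 26541 × 0.30358 = 8057.3 m.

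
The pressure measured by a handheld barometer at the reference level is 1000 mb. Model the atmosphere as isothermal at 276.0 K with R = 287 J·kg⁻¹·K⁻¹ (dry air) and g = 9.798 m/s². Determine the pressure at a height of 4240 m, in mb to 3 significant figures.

P ≈ 592 mb

Scale height: H = RT/g = 287 × 276.0 / 9.798 = 8084.5 m.
Barometric formula: P = P₀ exp(−z/H).
z/H = 4240.0/8084.5 = 0.52446; exp(−0.52446) = 0.59187.
P = 1000 × 0.59187 = 591.87 mb.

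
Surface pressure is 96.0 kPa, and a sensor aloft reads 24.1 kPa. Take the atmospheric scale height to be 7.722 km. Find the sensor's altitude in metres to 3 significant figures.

z ≈ 10700 m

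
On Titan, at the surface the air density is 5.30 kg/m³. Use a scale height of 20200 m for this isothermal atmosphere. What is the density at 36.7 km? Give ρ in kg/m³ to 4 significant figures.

ρ ≈ 0.8615 kg/m³

In an isothermal atmosphere, density decays like pressure: ρ = ρ₀ exp(−z/H).
z/H = 36700/20200 = 1.8168; exp(−1.8168) = 0.16255.
ρ = 5.30 × 0.16255 = 0.86151 kg/m³.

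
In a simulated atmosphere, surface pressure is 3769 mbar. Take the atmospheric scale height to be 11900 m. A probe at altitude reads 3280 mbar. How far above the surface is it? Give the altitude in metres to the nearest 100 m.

z ≈ 1700 m

Invert the barometric formula: z = H ln(P₀/P).
P₀/P = 3769/3280 = 1.1491; ln(1.1491) = 0.13898.
z = 11900 × 0.13898 = 1653.9 m.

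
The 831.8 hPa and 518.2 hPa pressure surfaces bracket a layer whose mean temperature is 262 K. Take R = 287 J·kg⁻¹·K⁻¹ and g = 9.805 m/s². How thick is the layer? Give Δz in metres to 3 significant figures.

Δz ≈ 3630 m

Hypsometric equation: Δz = (R T̄/g) ln(P₁/P₂).
R T̄/g = 287 × 262 / 9.805 = 7668.9 m.
ln(831.8/518.2) = ln(1.6052) = 0.47325.
Δz = 7668.9 × 0.47325 = 3629.3 m.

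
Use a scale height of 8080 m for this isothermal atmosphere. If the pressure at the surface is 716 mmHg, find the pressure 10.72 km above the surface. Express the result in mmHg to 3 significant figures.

Barometric formula: P = P₀ exp(−z/H).
z/H = 10720/8080.0 = 1.3267; exp(−1.3267) = 0.26535.
P = 716 × 0.26535 = 189.99 mmHg.

P ≈ 190 mmHg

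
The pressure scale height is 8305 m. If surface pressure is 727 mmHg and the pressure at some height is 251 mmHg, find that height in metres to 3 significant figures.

Invert the barometric formula: z = H ln(P₀/P).
P₀/P = 727/251 = 2.8964; ln(2.8964) = 1.0635.
z = 8305.0 × 1.0635 = 8832.4 m.

z ≈ 8830 m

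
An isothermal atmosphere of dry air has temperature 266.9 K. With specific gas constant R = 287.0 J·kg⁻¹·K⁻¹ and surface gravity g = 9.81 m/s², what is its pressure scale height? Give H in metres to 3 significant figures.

The scale height of an isothermal atmosphere is H = RT/g.
H = 287.0 × 266.9 / 9.81 = 76600/9.81 = 7808.4 m.

H ≈ 7810 m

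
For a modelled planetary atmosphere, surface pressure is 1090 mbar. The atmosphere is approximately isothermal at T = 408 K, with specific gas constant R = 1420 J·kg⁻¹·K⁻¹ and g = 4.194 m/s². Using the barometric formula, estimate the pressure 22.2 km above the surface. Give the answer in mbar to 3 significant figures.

P ≈ 928 mbar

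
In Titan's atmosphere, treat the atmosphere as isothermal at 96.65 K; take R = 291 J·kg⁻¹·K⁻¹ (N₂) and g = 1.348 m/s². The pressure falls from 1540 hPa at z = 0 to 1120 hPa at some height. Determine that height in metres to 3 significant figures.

Scale height: H = RT/g = 291 × 96.65 / 1.348 = 20864 m.
Invert the barometric formula: z = H ln(P₀/P).
P₀/P = 1540/1120 = 1.3750; ln(1.3750) = 0.31845.
z = 20864 × 0.31845 = 6644.1 m.

z ≈ 6640 m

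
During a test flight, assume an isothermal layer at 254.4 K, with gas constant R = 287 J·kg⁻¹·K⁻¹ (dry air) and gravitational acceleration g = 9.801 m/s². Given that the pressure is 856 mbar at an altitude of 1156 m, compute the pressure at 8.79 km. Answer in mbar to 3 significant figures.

Scale height: H = RT/g = 287 × 254.4 / 9.801 = 7449.5 m.
Between two levels, P₂ = P₁ exp(−Δz/H) with Δz = z₂ − z₁.
Δz = 8790.0 − 1156.0 = 7634.0 m; Δz/H = 7634.0/7449.5 = 1.0248.
P₂ = 856 × exp(−1.0248) = 856 × 0.35887 = 307.19 mbar.

P ≈ 307 mbar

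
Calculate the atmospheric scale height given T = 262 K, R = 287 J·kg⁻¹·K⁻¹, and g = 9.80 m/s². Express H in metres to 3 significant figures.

H ≈ 7670 m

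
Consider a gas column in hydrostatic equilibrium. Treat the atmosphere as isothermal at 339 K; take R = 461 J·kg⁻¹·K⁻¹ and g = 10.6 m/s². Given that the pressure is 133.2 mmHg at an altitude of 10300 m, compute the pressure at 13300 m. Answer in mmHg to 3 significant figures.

P ≈ 109 mmHg

Scale height: H = RT/g = 461 × 339 / 10.6 = 14743 m.
Between two levels, P₂ = P₁ exp(−Δz/H) with Δz = z₂ − z₁.
Δz = 13300 − 10300 = 3000.0 m; Δz/H = 3000.0/14743 = 0.20349.
P₂ = 133.2 × exp(−0.20349) = 133.2 × 0.81588 = 108.68 mmHg.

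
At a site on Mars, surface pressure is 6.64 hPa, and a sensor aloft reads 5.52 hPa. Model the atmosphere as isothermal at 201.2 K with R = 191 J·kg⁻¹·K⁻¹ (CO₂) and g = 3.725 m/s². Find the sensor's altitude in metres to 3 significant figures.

Scale height: H = RT/g = 191 × 201.2 / 3.725 = 10317 m.
Invert the barometric formula: z = H ln(P₀/P).
P₀/P = 6.64/5.52 = 1.2029; ln(1.2029) = 0.18474.
z = 10317 × 0.18474 = 1906.0 m.

z ≈ 1910 m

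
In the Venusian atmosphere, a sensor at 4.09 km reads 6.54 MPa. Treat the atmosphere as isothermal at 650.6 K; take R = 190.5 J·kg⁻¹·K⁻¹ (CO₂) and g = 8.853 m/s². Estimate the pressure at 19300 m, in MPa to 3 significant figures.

P ≈ 2.21 MPa

Scale height: H = RT/g = 190.5 × 650.6 / 8.853 = 14000 m.
Between two levels, P₂ = P₁ exp(−Δz/H) with Δz = z₂ − z₁.
Δz = 19300 − 4090.0 = 15210 m; Δz/H = 15210/14000 = 1.0864.
P₂ = 6.54 × exp(−1.0864) = 6.54 × 0.33743 = 2.2068 MPa.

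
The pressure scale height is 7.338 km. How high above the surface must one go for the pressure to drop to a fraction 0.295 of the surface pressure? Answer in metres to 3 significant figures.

z ≈ 8960 m

Set P/P₀ = exp(−z/H) = 0.295, so z = −H ln(0.295).
−ln(0.295) = 1.2208; z = 7338.0 × 1.2208 = 8958.2 m.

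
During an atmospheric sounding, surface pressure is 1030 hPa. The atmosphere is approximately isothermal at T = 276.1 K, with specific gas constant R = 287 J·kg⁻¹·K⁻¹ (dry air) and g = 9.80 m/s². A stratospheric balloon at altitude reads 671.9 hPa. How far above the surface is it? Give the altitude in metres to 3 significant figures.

z ≈ 3450 m

Scale height: H = RT/g = 287 × 276.1 / 9.80 = 8085.8 m.
Invert the barometric formula: z = H ln(P₀/P).
P₀/P = 1030/671.9 = 1.5330; ln(1.5330) = 0.42723.
z = 8085.8 × 0.42723 = 3454.5 m.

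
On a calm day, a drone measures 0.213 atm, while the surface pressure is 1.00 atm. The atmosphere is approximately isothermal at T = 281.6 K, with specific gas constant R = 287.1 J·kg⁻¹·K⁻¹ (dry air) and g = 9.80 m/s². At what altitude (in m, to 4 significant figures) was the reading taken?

z ≈ 12760 m

Scale height: H = RT/g = 287.1 × 281.6 / 9.80 = 8249.7 m.
Invert the barometric formula: z = H ln(P₀/P).
P₀/P = 1.00/0.213 = 4.6948; ln(4.6948) = 1.5465.
z = 8249.7 × 1.5465 = 12758 m.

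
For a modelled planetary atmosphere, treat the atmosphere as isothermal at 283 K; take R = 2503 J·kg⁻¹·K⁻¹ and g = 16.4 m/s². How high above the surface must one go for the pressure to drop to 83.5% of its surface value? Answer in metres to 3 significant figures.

Scale height: H = RT/g = 2503 × 283 / 16.4 = 43192 m.
Set P/P₀ = exp(−z/H) = 0.835, so z = −H ln(0.835).
−ln(0.835) = 0.18032; z = 43192 × 0.18032 = 7788.4 m.

z ≈ 7790 m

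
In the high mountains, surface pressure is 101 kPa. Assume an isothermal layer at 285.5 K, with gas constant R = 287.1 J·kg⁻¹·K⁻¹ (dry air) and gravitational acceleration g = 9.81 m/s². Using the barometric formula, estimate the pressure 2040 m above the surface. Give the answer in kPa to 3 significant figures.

P ≈ 79.1 kPa

Scale height: H = RT/g = 287.1 × 285.5 / 9.81 = 8355.5 m.
Barometric formula: P = P₀ exp(−z/H).
z/H = 2040.0/8355.5 = 0.24415; exp(−0.24415) = 0.78337.
P = 101 × 0.78337 = 79.120 kPa.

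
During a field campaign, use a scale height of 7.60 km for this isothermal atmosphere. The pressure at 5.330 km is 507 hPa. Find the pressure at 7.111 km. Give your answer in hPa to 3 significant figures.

Between two levels, P₂ = P₁ exp(−Δz/H) with Δz = z₂ − z₁.
Δz = 7111.0 − 5330.0 = 1781.0 m; Δz/H = 1781.0/7600.0 = 0.23434.
P₂ = 507 × exp(−0.23434) = 507 × 0.79109 = 401.08 hPa.

P ≈ 401 hPa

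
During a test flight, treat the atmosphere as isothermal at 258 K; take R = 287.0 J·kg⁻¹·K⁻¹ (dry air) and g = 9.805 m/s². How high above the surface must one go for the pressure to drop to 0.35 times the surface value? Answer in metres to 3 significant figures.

z ≈ 7930 m

Scale height: H = RT/g = 287.0 × 258 / 9.805 = 7551.9 m.
Set P/P₀ = exp(−z/H) = 0.35, so z = −H ln(0.35).
−ln(0.35) = 1.0498; z = 7551.9 × 1.0498 = 7928.0 m.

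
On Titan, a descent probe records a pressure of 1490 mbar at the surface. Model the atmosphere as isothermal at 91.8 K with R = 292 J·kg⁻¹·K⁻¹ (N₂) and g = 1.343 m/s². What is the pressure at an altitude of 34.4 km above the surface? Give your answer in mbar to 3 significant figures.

P ≈ 266 mbar

Scale height: H = RT/g = 292 × 91.8 / 1.343 = 19959 m.
Barometric formula: P = P₀ exp(−z/H).
z/H = 34400/19959 = 1.7235; exp(−1.7235) = 0.17844.
P = 1490 × 0.17844 = 265.88 mbar.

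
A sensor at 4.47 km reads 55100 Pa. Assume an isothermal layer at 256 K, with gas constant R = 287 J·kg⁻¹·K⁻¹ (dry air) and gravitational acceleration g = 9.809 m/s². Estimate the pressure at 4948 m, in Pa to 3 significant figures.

Scale height: H = RT/g = 287 × 256 / 9.809 = 7490.3 m.
Between two levels, P₂ = P₁ exp(−Δz/H) with Δz = z₂ − z₁.
Δz = 4948.0 − 4470.0 = 478.00 m; Δz/H = 478.00/7490.3 = 0.063816.
P₂ = 55100 × exp(−0.063816) = 55100 × 0.93818 = 51694 Pa.

P ≈ 51700 Pa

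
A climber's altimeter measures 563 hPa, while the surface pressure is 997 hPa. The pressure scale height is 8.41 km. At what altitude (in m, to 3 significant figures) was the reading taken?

Invert the barometric formula: z = H ln(P₀/P).
P₀/P = 997/563 = 1.7709; ln(1.7709) = 0.57149.
z = 8410.0 × 0.57149 = 4806.2 m.

z ≈ 4810 m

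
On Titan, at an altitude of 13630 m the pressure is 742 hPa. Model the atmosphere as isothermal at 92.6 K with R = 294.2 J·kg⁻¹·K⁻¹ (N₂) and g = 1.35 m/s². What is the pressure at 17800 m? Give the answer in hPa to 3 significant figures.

P ≈ 603 hPa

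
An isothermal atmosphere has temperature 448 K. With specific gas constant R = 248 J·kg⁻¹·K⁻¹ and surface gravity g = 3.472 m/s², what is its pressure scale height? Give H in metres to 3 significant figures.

H ≈ 32000 m

The scale height of an isothermal atmosphere is H = RT/g.
H = 248 × 448 / 3.472 = 111100/3.472 = 31999 m.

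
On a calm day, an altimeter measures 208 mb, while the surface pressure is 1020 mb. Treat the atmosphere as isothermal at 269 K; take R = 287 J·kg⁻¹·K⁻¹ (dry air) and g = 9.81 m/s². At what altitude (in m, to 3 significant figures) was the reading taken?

Scale height: H = RT/g = 287 × 269 / 9.81 = 7869.8 m.
Invert the barometric formula: z = H ln(P₀/P).
P₀/P = 1020/208 = 4.9038; ln(4.9038) = 1.5900.
z = 7869.8 × 1.5900 = 12513 m.

z ≈ 12500 m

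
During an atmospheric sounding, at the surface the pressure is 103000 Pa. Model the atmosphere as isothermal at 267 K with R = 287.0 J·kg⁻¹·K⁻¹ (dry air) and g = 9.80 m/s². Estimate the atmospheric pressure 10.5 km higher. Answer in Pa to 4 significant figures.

Scale height: H = RT/g = 287.0 × 267 / 9.80 = 7819.3 m.
Barometric formula: P = P₀ exp(−z/H).
z/H = 10500/7819.3 = 1.3428; exp(−1.3428) = 0.26111.
P = 103000 × 0.26111 = 26894 Pa.

P ≈ 26890 Pa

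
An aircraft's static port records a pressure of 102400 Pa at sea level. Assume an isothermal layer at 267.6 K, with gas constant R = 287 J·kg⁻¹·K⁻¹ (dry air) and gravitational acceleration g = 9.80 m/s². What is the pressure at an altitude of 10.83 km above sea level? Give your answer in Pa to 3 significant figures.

P ≈ 25700 Pa

Scale height: H = RT/g = 287 × 267.6 / 9.80 = 7836.9 m.
Barometric formula: P = P₀ exp(−z/H).
z/H = 10830/7836.9 = 1.3819; exp(−1.3819) = 0.25110.
P = 102400 × 0.25110 = 25713 Pa.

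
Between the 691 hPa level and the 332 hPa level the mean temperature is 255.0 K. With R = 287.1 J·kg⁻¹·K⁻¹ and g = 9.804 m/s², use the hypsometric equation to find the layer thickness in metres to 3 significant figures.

Δz ≈ 5470 m

Hypsometric equation: Δz = (R T̄/g) ln(P₁/P₂).
R T̄/g = 287.1 × 255.0 / 9.804 = 7467.4 m.
ln(691/332) = ln(2.0813) = 0.73299.
Δz = 7467.4 × 0.73299 = 5473.5 m.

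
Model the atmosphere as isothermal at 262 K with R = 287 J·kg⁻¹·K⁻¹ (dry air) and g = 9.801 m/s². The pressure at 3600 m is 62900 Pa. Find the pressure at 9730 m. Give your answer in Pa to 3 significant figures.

Scale height: H = RT/g = 287 × 262 / 9.801 = 7672.1 m.
Between two levels, P₂ = P₁ exp(−Δz/H) with Δz = z₂ − z₁.
Δz = 9730.0 − 3600.0 = 6130.0 m; Δz/H = 6130.0/7672.1 = 0.79900.
P₂ = 62900 × exp(−0.79900) = 62900 × 0.44978 = 28291 Pa.

P ≈ 28300 Pa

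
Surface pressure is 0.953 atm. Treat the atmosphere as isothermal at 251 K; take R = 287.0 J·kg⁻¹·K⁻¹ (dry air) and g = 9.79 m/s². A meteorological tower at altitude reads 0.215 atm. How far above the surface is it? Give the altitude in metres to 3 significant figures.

z ≈ 11000 m

Scale height: H = RT/g = 287.0 × 251 / 9.79 = 7358.2 m.
Invert the barometric formula: z = H ln(P₀/P).
P₀/P = 0.953/0.215 = 4.4326; ln(4.4326) = 1.4890.
z = 7358.2 × 1.4890 = 10956 m.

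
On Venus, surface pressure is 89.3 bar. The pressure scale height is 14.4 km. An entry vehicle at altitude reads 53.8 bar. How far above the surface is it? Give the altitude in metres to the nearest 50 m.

Invert the barometric formula: z = H ln(P₀/P).
P₀/P = 89.3/53.8 = 1.6599; ln(1.6599) = 0.50676.
z = 14400 × 0.50676 = 7297.3 m.

z ≈ 7300 m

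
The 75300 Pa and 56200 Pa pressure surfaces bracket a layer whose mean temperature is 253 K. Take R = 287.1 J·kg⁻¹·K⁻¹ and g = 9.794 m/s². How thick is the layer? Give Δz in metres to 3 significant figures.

Δz ≈ 2170 m

Hypsometric equation: Δz = (R T̄/g) ln(P₁/P₂).
R T̄/g = 287.1 × 253 / 9.794 = 7416.4 m.
ln(75300/56200) = ln(1.3399) = 0.29259.
Δz = 7416.4 × 0.29259 = 2170.0 m.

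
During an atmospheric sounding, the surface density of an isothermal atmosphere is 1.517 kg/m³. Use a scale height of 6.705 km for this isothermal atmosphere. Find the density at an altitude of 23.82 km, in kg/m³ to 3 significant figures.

In an isothermal atmosphere, density decays like pressure: ρ = ρ₀ exp(−z/H).
z/H = 23820/6705.0 = 3.5526; exp(−3.5526) = 0.028650.
ρ = 1.517 × 0.028650 = 0.043462 kg/m³.

ρ ≈ 0.0435 kg/m³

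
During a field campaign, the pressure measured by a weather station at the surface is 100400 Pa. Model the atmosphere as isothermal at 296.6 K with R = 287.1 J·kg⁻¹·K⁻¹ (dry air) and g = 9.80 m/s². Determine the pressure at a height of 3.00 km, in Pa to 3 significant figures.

P ≈ 71100 Pa

Scale height: H = RT/g = 287.1 × 296.6 / 9.80 = 8689.2 m.
Barometric formula: P = P₀ exp(−z/H).
z/H = 3000.0/8689.2 = 0.34526; exp(−0.34526) = 0.70804.
P = 100400 × 0.70804 = 71087 Pa.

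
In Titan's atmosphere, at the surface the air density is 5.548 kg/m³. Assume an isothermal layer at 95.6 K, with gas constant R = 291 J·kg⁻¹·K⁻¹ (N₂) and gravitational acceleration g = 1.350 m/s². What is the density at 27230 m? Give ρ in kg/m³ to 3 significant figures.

Scale height: H = RT/g = 291 × 95.6 / 1.350 = 20607 m.
In an isothermal atmosphere, density decays like pressure: ρ = ρ₀ exp(−z/H).
z/H = 27230/20607 = 1.3214; exp(−1.3214) = 0.26676.
ρ = 5.548 × 0.26676 = 1.4800 kg/m³.

ρ ≈ 1.48 kg/m³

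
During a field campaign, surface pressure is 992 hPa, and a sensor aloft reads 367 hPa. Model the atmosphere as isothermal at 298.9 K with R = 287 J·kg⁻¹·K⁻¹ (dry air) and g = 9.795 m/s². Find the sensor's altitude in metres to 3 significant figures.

z ≈ 8710 m

Scale height: H = RT/g = 287 × 298.9 / 9.795 = 8758.0 m.
Invert the barometric formula: z = H ln(P₀/P).
P₀/P = 992/367 = 2.7030; ln(2.7030) = 0.99436.
z = 8758.0 × 0.99436 = 8708.6 m.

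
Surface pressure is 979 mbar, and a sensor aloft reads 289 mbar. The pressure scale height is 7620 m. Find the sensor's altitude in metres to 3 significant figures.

z ≈ 9300 m

Invert the barometric formula: z = H ln(P₀/P).
P₀/P = 979/289 = 3.3875; ln(3.3875) = 1.2201.
z = 7620.0 × 1.2201 = 9297.2 m.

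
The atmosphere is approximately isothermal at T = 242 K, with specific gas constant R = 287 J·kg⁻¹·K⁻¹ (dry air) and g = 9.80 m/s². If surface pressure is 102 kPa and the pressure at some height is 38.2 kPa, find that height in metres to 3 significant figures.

Scale height: H = RT/g = 287 × 242 / 9.80 = 7087.1 m.
Invert the barometric formula: z = H ln(P₀/P).
P₀/P = 102/38.2 = 2.6702; ln(2.6702) = 0.98215.
z = 7087.1 × 0.98215 = 6960.6 m.

z ≈ 6960 m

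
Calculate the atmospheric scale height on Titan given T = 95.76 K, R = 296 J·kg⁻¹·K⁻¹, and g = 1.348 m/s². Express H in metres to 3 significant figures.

H ≈ 21000 m

The scale height of an isothermal atmosphere is H = RT/g.
H = 296 × 95.76 / 1.348 = 28345/1.348 = 21027 m.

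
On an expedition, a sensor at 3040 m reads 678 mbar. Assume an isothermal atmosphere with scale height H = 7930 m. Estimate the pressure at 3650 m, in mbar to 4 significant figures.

Between two levels, P₂ = P₁ exp(−Δz/H) with Δz = z₂ − z₁.
Δz = 3650.0 − 3040.0 = 610.00 m; Δz/H = 610.00/7930.0 = 0.076923.
P₂ = 678 × exp(−0.076923) = 678 × 0.92596 = 627.80 mbar.

P ≈ 627.8 mbar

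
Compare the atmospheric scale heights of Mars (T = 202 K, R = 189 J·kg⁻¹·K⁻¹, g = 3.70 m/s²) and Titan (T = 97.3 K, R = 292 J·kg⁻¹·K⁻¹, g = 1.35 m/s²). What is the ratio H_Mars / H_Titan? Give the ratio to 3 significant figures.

H = RT/g for each body.
H_Mars = 189 × 202 / 3.70 = 10318 m.
H_Titan = 292 × 97.3 / 1.35 = 21046 m.
H_Mars/H_Titan = 10318/21046 = 0.49026.

H_Mars/H_Titan ≈ 0.490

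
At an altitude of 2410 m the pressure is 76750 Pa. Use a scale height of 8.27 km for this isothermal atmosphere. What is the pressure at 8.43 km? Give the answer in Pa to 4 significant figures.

Between two levels, P₂ = P₁ exp(−Δz/H) with Δz = z₂ − z₁.
Δz = 8430.0 − 2410.0 = 6020.0 m; Δz/H = 6020.0/8270.0 = 0.72793.
P₂ = 76750 × exp(−0.72793) = 76750 × 0.48291 = 37063 Pa.

P ≈ 37060 Pa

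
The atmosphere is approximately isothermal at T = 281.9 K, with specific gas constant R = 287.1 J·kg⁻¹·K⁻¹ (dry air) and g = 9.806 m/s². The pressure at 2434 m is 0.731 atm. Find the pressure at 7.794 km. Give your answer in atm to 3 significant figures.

P ≈ 0.382 atm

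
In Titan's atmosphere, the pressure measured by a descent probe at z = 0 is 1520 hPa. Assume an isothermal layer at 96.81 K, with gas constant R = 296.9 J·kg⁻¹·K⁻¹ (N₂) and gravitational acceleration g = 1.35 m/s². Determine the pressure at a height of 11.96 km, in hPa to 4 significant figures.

Scale height: H = RT/g = 296.9 × 96.81 / 1.35 = 21291 m.
Barometric formula: P = P₀ exp(−z/H).
z/H = 11960/21291 = 0.56174; exp(−0.56174) = 0.57022.
P = 1520 × 0.57022 = 866.73 hPa.

P ≈ 866.7 hPa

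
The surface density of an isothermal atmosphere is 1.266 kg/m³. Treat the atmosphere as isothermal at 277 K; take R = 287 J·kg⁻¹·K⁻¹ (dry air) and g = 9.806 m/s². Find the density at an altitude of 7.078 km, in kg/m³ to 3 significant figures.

ρ ≈ 0.529 kg/m³

Scale height: H = RT/g = 287 × 277 / 9.806 = 8107.2 m.
In an isothermal atmosphere, density decays like pressure: ρ = ρ₀ exp(−z/H).
z/H = 7078.0/8107.2 = 0.87305; exp(−0.87305) = 0.41768.
ρ = 1.266 × 0.41768 = 0.52878 kg/m³.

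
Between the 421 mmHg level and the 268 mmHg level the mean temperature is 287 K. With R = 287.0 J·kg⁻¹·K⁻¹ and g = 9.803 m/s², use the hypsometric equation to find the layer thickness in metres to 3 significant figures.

Δz ≈ 3790 m

Hypsometric equation: Δz = (R T̄/g) ln(P₁/P₂).
R T̄/g = 287.0 × 287 / 9.803 = 8402.4 m.
ln(421/268) = ln(1.5709) = 0.45165.
Δz = 8402.4 × 0.45165 = 3794.9 m.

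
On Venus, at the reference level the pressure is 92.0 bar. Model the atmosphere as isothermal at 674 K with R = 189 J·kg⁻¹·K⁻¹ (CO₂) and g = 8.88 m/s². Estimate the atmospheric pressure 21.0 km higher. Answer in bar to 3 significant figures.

P ≈ 21.3 bar

Scale height: H = RT/g = 189 × 674 / 8.88 = 14345 m.
Barometric formula: P = P₀ exp(−z/H).
z/H = 21000/14345 = 1.4639; exp(−1.4639) = 0.23133.
P = 92.0 × 0.23133 = 21.282 bar.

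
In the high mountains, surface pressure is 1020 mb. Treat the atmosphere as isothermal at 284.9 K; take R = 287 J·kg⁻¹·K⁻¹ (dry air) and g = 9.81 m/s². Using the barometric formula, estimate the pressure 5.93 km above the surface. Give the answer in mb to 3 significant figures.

P ≈ 501 mb

Scale height: H = RT/g = 287 × 284.9 / 9.81 = 8335.0 m.
Barometric formula: P = P₀ exp(−z/H).
z/H = 5930.0/8335.0 = 0.71146; exp(−0.71146) = 0.49093.
P = 1020 × 0.49093 = 500.75 mb.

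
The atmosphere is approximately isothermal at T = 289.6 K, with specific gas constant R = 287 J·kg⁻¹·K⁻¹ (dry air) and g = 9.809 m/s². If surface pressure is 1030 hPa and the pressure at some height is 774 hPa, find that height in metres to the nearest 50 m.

z ≈ 2400 m

Scale height: H = RT/g = 287 × 289.6 / 9.809 = 8473.4 m.
Invert the barometric formula: z = H ln(P₀/P).
P₀/P = 1030/774 = 1.3307; ln(1.3307) = 0.28571.
z = 8473.4 × 0.28571 = 2420.9 m.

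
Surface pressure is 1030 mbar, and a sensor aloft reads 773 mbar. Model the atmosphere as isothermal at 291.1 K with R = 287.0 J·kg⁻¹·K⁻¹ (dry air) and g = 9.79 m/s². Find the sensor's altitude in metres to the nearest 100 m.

Scale height: H = RT/g = 287.0 × 291.1 / 9.79 = 8533.8 m.
Invert the barometric formula: z = H ln(P₀/P).
P₀/P = 1030/773 = 1.3325; ln(1.3325) = 0.28706.
z = 8533.8 × 0.28706 = 2449.7 m.

z ≈ 2400 m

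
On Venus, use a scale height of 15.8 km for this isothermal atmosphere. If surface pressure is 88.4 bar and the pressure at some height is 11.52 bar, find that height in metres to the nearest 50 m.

Invert the barometric formula: z = H ln(P₀/P).
P₀/P = 88.4/11.52 = 7.6736; ln(7.6736) = 2.0378.
z = 15800 × 2.0378 = 32197 m.

z ≈ 32200 m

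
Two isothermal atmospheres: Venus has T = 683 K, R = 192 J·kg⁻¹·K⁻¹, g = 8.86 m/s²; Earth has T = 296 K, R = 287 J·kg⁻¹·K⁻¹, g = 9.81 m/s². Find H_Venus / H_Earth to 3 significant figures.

H_Venus/H_Earth ≈ 1.71

H = RT/g for each body.
H_Venus = 192 × 683 / 8.86 = 14801 m.
H_Earth = 287 × 296 / 9.81 = 8659.7 m.
H_Venus/H_Earth = 14801/8659.7 = 1.7092.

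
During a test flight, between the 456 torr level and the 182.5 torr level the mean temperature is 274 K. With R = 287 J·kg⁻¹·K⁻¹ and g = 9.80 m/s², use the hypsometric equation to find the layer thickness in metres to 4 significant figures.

Hypsometric equation: Δz = (R T̄/g) ln(P₁/P₂).
R T̄/g = 287 × 274 / 9.80 = 8024.3 m.
ln(456/182.5) = ln(2.4986) = 0.91573.
Δz = 8024.3 × 0.91573 = 7348.1 m.

Δz ≈ 7348 m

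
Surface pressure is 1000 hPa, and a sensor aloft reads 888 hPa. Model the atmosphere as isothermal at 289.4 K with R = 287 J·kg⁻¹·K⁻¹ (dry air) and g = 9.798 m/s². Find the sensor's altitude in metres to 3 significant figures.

Scale height: H = RT/g = 287 × 289.4 / 9.798 = 8477.0 m.
Invert the barometric formula: z = H ln(P₀/P).
P₀/P = 1000/888 = 1.1261; ln(1.1261) = 0.11876.
z = 8477.0 × 0.11876 = 1006.7 m.

z ≈ 1010 m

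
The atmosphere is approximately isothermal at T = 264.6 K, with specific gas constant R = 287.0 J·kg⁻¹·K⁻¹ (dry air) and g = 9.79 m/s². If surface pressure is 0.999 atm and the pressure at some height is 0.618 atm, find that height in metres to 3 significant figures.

Scale height: H = RT/g = 287.0 × 264.6 / 9.79 = 7756.9 m.
Invert the barometric formula: z = H ln(P₀/P).
P₀/P = 0.999/0.618 = 1.6165; ln(1.6165) = 0.48026.
z = 7756.9 × 0.48026 = 3725.3 m.

z ≈ 3730 m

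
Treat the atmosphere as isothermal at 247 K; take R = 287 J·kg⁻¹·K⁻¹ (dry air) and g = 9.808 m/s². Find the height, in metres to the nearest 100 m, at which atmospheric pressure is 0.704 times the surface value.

Scale height: H = RT/g = 287 × 247 / 9.808 = 7227.7 m.
Set P/P₀ = exp(−z/H) = 0.704, so z = −H ln(0.704).
−ln(0.704) = 0.35098; z = 7227.7 × 0.35098 = 2536.8 m.

z ≈ 2500 m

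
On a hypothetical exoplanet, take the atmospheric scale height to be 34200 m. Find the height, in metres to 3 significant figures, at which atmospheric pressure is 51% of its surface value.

Set P/P₀ = exp(−z/H) = 0.51, so z = −H ln(0.51).
−ln(0.51) = 0.67334; z = 34200 × 0.67334 = 23028 m.

z ≈ 23000 m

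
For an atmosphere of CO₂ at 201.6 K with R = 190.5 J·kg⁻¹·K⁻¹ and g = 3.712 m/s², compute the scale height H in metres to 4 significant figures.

The scale height of an isothermal atmosphere is H = RT/g.
H = 190.5 × 201.6 / 3.712 = 38405/3.712 = 10346 m.

H ≈ 10350 m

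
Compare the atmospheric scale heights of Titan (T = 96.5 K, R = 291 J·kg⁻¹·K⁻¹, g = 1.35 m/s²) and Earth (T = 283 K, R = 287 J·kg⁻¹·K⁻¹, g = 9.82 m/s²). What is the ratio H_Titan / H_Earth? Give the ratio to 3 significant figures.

H_Titan/H_Earth ≈ 2.51

H = RT/g for each body.
H_Titan = 291 × 96.5 / 1.35 = 20801 m.
H_Earth = 287 × 283 / 9.82 = 8271.0 m.
H_Titan/H_Earth = 20801/8271.0 = 2.5149.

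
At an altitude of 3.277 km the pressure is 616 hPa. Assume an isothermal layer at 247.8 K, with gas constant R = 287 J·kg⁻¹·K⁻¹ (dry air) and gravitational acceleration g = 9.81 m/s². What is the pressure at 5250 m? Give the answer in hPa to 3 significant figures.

P ≈ 469 hPa

Scale height: H = RT/g = 287 × 247.8 / 9.81 = 7249.6 m.
Between two levels, P₂ = P₁ exp(−Δz/H) with Δz = z₂ − z₁.
Δz = 5250.0 − 3277.0 = 1973.0 m; Δz/H = 1973.0/7249.6 = 0.27215.
P₂ = 616 × exp(−0.27215) = 616 × 0.76174 = 469.23 hPa.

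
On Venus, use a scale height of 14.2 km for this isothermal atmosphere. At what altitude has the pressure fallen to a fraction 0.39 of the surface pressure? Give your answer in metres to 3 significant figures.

z ≈ 13400 m

Set P/P₀ = exp(−z/H) = 0.39, so z = −H ln(0.39).
−ln(0.39) = 0.94161; z = 14200 × 0.94161 = 13371 m.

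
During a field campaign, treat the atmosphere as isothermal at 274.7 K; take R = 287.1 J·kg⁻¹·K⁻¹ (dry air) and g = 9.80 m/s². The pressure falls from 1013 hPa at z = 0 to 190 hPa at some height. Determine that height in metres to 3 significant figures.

z ≈ 13500 m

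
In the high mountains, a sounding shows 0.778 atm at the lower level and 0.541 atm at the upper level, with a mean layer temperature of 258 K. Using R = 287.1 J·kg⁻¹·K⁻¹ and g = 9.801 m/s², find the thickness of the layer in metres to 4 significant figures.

Hypsometric equation: Δz = (R T̄/g) ln(P₁/P₂).
R T̄/g = 287.1 × 258 / 9.801 = 7557.6 m.
ln(0.778/0.541) = ln(1.4381) = 0.36332.
Δz = 7557.6 × 0.36332 = 2745.8 m.

Δz ≈ 2746 m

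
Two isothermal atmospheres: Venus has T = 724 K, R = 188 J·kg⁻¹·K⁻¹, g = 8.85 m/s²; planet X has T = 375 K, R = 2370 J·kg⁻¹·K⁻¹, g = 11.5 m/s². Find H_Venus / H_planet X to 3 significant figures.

H_Venus/H_planet X ≈ 0.199

H = RT/g for each body.
H_Venus = 188 × 724 / 8.85 = 15380 m.
H_planet X = 2370 × 375 / 11.5 = 77283 m.
H_Venus/H_planet X = 15380/77283 = 0.19901.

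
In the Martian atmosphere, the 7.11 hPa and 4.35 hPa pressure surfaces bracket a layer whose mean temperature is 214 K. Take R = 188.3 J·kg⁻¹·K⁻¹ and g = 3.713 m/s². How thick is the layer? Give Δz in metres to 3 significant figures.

Δz ≈ 5330 m

Hypsometric equation: Δz = (R T̄/g) ln(P₁/P₂).
R T̄/g = 188.3 × 214 / 3.713 = 10853 m.
ln(7.11/4.35) = ln(1.6345) = 0.49134.
Δz = 10853 × 0.49134 = 5332.5 m.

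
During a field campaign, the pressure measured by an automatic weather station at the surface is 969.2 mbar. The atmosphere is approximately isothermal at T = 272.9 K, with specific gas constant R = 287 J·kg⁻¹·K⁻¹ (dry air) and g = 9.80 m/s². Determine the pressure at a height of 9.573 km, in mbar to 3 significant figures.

Scale height: H = RT/g = 287 × 272.9 / 9.80 = 7992.1 m.
Barometric formula: P = P₀ exp(−z/H).
z/H = 9573.0/7992.1 = 1.1978; exp(−1.1978) = 0.30186.
P = 969.2 × 0.30186 = 292.56 mbar.

P ≈ 293 mbar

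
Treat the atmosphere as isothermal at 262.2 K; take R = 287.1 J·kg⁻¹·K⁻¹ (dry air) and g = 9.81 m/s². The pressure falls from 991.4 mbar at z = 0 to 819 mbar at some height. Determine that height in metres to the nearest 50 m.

Scale height: H = RT/g = 287.1 × 262.2 / 9.81 = 7673.6 m.
Invert the barometric formula: z = H ln(P₀/P).
P₀/P = 991.4/819 = 1.2105; ln(1.2105) = 0.19103.
z = 7673.6 × 0.19103 = 1465.9 m.

z ≈ 1450 m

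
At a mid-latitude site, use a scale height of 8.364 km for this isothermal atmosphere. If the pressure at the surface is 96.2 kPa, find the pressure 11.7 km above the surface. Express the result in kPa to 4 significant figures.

P ≈ 23.75 kPa

Barometric formula: P = P₀ exp(−z/H).
z/H = 11700/8364.0 = 1.3989; exp(−1.3989) = 0.24687.
P = 96.2 × 0.24687 = 23.749 kPa.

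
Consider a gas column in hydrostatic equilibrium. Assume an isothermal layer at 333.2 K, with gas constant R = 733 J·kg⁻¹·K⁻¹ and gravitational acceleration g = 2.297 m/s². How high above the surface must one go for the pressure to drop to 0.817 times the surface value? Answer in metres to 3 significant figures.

Scale height: H = RT/g = 733 × 333.2 / 2.297 = 106330 m.
Set P/P₀ = exp(−z/H) = 0.817, so z = −H ln(0.817).
−ln(0.817) = 0.20212; z = 106330 × 0.20212 = 21491 m.

z ≈ 21500 m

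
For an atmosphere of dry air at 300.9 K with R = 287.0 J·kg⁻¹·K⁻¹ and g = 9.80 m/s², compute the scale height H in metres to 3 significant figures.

The scale height of an isothermal atmosphere is H = RT/g.
H = 287.0 × 300.9 / 9.80 = 86358/9.80 = 8812.0 m.

H ≈ 8810 m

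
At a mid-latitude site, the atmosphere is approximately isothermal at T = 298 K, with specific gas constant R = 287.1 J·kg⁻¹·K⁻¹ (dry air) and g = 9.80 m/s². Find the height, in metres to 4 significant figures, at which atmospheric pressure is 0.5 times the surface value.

z ≈ 6051 m

Scale height: H = RT/g = 287.1 × 298 / 9.80 = 8730.2 m.
Set P/P₀ = exp(−z/H) = 0.5, so z = −H ln(0.5).
−ln(0.5) = 0.69315; z = 8730.2 × 0.69315 = 6051.3 m.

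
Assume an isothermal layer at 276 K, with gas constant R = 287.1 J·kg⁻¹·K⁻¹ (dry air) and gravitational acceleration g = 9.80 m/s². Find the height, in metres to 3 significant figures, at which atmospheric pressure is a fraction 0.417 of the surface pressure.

z ≈ 7070 m

Scale height: H = RT/g = 287.1 × 276 / 9.80 = 8085.7 m.
Set P/P₀ = exp(−z/H) = 0.417, so z = −H ln(0.417).
−ln(0.417) = 0.87467; z = 8085.7 × 0.87467 = 7072.3 m.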